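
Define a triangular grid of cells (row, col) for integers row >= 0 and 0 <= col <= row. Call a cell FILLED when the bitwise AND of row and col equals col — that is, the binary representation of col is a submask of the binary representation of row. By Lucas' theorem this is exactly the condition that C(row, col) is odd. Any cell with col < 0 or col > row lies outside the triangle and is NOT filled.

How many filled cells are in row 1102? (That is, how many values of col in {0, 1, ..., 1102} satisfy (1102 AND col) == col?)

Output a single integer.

Answer: 32

Derivation:
1102 in binary = 10001001110
popcount(1102) = number of 1-bits in 10001001110 = 5
A col c satisfies (1102 AND c) == c iff every set bit of c is also set in 1102; each of the 5 set bits of 1102 can independently be on or off in c.
count = 2^5 = 32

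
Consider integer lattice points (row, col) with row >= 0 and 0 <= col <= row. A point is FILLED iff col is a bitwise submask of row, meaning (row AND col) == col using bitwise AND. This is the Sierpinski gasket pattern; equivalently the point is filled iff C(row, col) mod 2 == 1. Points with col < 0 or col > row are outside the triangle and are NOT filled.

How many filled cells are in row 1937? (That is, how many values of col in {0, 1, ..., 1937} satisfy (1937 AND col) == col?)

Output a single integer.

Answer: 64

Derivation:
1937 in binary = 11110010001
popcount(1937) = number of 1-bits in 11110010001 = 6
A col c satisfies (1937 AND c) == c iff every set bit of c is also set in 1937; each of the 6 set bits of 1937 can independently be on or off in c.
count = 2^6 = 64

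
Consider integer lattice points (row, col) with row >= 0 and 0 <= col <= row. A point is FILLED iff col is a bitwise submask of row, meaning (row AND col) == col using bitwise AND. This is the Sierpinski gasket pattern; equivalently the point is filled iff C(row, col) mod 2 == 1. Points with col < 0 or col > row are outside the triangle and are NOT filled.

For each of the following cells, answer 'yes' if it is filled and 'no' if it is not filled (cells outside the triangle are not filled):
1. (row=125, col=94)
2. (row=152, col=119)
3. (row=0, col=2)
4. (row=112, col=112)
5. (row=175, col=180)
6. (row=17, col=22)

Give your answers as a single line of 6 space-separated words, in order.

(125,94): row=0b1111101, col=0b1011110, row AND col = 0b1011100 = 92; 92 != 94 -> empty
(152,119): row=0b10011000, col=0b1110111, row AND col = 0b10000 = 16; 16 != 119 -> empty
(0,2): col outside [0, 0] -> not filled
(112,112): row=0b1110000, col=0b1110000, row AND col = 0b1110000 = 112; 112 == 112 -> filled
(175,180): col outside [0, 175] -> not filled
(17,22): col outside [0, 17] -> not filled

Answer: no no no yes no no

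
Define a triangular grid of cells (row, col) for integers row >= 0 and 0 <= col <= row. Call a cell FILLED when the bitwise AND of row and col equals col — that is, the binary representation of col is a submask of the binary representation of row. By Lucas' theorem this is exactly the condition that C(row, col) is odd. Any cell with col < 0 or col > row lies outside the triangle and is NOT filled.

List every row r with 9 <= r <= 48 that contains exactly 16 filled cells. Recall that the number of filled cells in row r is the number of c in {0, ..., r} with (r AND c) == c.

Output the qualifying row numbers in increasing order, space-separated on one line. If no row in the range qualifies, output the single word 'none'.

Answer: 15 23 27 29 30 39 43 45 46

Derivation:
Row r has 2^popcount(r) filled cells, so we need popcount(r) = log2(16) = 4.
Scan r = 9..48 and keep those with exactly 4 one-bits:
r=9=1001 popcount=2 -> skip
r=10=1010 popcount=2 -> skip
r=11=1011 popcount=3 -> skip
r=12=1100 popcount=2 -> skip
r=13=1101 popcount=3 -> skip
r=14=1110 popcount=3 -> skip
r=15=1111 popcount=4 -> KEEP
r=16=10000 popcount=1 -> skip
r=17=10001 popcount=2 -> skip
r=18=10010 popcount=2 -> skip
r=19=10011 popcount=3 -> skip
r=20=10100 popcount=2 -> skip
r=21=10101 popcount=3 -> skip
r=22=10110 popcount=3 -> skip
r=23=10111 popcount=4 -> KEEP
r=24=11000 popcount=2 -> skip
r=25=11001 popcount=3 -> skip
r=26=11010 popcount=3 -> skip
r=27=11011 popcount=4 -> KEEP
r=28=11100 popcount=3 -> skip
r=29=11101 popcount=4 -> KEEP
r=30=11110 popcount=4 -> KEEP
r=31=11111 popcount=5 -> skip
r=32=100000 popcount=1 -> skip
r=33=100001 popcount=2 -> skip
r=34=100010 popcount=2 -> skip
r=35=100011 popcount=3 -> skip
r=36=100100 popcount=2 -> skip
r=37=100101 popcount=3 -> skip
r=38=100110 popcount=3 -> skip
r=39=100111 popcount=4 -> KEEP
r=40=101000 popcount=2 -> skip
r=41=101001 popcount=3 -> skip
r=42=101010 popcount=3 -> skip
r=43=101011 popcount=4 -> KEEP
r=44=101100 popcount=3 -> skip
r=45=101101 popcount=4 -> KEEP
r=46=101110 popcount=4 -> KEEP
r=47=101111 popcount=5 -> skip
r=48=110000 popcount=2 -> skip
Kept rows: 15 23 27 29 30 39 43 45 46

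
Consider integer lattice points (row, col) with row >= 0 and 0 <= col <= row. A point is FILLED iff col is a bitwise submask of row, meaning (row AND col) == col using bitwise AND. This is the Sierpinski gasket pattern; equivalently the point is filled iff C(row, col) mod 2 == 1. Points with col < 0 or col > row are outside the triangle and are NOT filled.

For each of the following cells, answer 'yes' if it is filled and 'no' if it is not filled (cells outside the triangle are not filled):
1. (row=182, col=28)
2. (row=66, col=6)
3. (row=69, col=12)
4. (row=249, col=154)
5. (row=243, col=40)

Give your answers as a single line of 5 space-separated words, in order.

(182,28): row=0b10110110, col=0b11100, row AND col = 0b10100 = 20; 20 != 28 -> empty
(66,6): row=0b1000010, col=0b110, row AND col = 0b10 = 2; 2 != 6 -> empty
(69,12): row=0b1000101, col=0b1100, row AND col = 0b100 = 4; 4 != 12 -> empty
(249,154): row=0b11111001, col=0b10011010, row AND col = 0b10011000 = 152; 152 != 154 -> empty
(243,40): row=0b11110011, col=0b101000, row AND col = 0b100000 = 32; 32 != 40 -> empty

Answer: no no no no no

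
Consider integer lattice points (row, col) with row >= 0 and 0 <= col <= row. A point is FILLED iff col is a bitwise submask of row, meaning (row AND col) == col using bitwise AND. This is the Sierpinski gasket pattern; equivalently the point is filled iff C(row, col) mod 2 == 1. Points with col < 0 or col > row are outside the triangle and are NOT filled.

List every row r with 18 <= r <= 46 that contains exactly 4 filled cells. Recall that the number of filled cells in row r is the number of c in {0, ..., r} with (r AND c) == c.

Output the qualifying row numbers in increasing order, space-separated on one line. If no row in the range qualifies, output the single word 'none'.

Answer: 18 20 24 33 34 36 40

Derivation:
Row r has 2^popcount(r) filled cells, so we need popcount(r) = log2(4) = 2.
Scan r = 18..46 and keep those with exactly 2 one-bits:
r=18=10010 popcount=2 -> KEEP
r=19=10011 popcount=3 -> skip
r=20=10100 popcount=2 -> KEEP
r=21=10101 popcount=3 -> skip
r=22=10110 popcount=3 -> skip
r=23=10111 popcount=4 -> skip
r=24=11000 popcount=2 -> KEEP
r=25=11001 popcount=3 -> skip
r=26=11010 popcount=3 -> skip
r=27=11011 popcount=4 -> skip
r=28=11100 popcount=3 -> skip
r=29=11101 popcount=4 -> skip
r=30=11110 popcount=4 -> skip
r=31=11111 popcount=5 -> skip
r=32=100000 popcount=1 -> skip
r=33=100001 popcount=2 -> KEEP
r=34=100010 popcount=2 -> KEEP
r=35=100011 popcount=3 -> skip
r=36=100100 popcount=2 -> KEEP
r=37=100101 popcount=3 -> skip
r=38=100110 popcount=3 -> skip
r=39=100111 popcount=4 -> skip
r=40=101000 popcount=2 -> KEEP
r=41=101001 popcount=3 -> skip
r=42=101010 popcount=3 -> skip
r=43=101011 popcount=4 -> skip
r=44=101100 popcount=3 -> skip
r=45=101101 popcount=4 -> skip
r=46=101110 popcount=4 -> skip
Kept rows: 18 20 24 33 34 36 40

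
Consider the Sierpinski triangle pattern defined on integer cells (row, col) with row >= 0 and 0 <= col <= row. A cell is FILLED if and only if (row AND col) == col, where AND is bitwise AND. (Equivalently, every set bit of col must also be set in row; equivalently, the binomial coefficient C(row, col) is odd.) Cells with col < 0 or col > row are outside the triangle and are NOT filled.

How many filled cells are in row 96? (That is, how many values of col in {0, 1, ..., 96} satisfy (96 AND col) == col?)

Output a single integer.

96 in binary = 1100000
popcount(96) = number of 1-bits in 1100000 = 2
A col c satisfies (96 AND c) == c iff every set bit of c is also set in 96; each of the 2 set bits of 96 can independently be on or off in c.
count = 2^2 = 4

Answer: 4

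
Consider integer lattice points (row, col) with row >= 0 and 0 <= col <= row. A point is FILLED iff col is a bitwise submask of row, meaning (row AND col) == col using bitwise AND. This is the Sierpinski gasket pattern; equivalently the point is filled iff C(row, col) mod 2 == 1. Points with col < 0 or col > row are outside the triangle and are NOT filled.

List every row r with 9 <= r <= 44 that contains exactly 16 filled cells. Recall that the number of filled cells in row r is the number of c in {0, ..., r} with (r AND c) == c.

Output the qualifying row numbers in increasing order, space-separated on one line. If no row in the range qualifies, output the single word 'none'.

Answer: 15 23 27 29 30 39 43

Derivation:
Row r has 2^popcount(r) filled cells, so we need popcount(r) = log2(16) = 4.
Scan r = 9..44 and keep those with exactly 4 one-bits:
r=9=1001 popcount=2 -> skip
r=10=1010 popcount=2 -> skip
r=11=1011 popcount=3 -> skip
r=12=1100 popcount=2 -> skip
r=13=1101 popcount=3 -> skip
r=14=1110 popcount=3 -> skip
r=15=1111 popcount=4 -> KEEP
r=16=10000 popcount=1 -> skip
r=17=10001 popcount=2 -> skip
r=18=10010 popcount=2 -> skip
r=19=10011 popcount=3 -> skip
r=20=10100 popcount=2 -> skip
r=21=10101 popcount=3 -> skip
r=22=10110 popcount=3 -> skip
r=23=10111 popcount=4 -> KEEP
r=24=11000 popcount=2 -> skip
r=25=11001 popcount=3 -> skip
r=26=11010 popcount=3 -> skip
r=27=11011 popcount=4 -> KEEP
r=28=11100 popcount=3 -> skip
r=29=11101 popcount=4 -> KEEP
r=30=11110 popcount=4 -> KEEP
r=31=11111 popcount=5 -> skip
r=32=100000 popcount=1 -> skip
r=33=100001 popcount=2 -> skip
r=34=100010 popcount=2 -> skip
r=35=100011 popcount=3 -> skip
r=36=100100 popcount=2 -> skip
r=37=100101 popcount=3 -> skip
r=38=100110 popcount=3 -> skip
r=39=100111 popcount=4 -> KEEP
r=40=101000 popcount=2 -> skip
r=41=101001 popcount=3 -> skip
r=42=101010 popcount=3 -> skip
r=43=101011 popcount=4 -> KEEP
r=44=101100 popcount=3 -> skip
Kept rows: 15 23 27 29 30 39 43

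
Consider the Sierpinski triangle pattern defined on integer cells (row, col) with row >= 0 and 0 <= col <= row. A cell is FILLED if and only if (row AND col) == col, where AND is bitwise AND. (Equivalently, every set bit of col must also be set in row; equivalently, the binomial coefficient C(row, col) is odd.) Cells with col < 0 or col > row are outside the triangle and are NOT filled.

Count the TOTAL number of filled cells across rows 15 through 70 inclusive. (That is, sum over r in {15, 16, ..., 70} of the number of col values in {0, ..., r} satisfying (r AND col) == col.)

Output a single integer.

r15=1111 pc4: +16 =16
r16=10000 pc1: +2 =18
r17=10001 pc2: +4 =22
r18=10010 pc2: +4 =26
r19=10011 pc3: +8 =34
r20=10100 pc2: +4 =38
r21=10101 pc3: +8 =46
r22=10110 pc3: +8 =54
r23=10111 pc4: +16 =70
r24=11000 pc2: +4 =74
r25=11001 pc3: +8 =82
r26=11010 pc3: +8 =90
r27=11011 pc4: +16 =106
r28=11100 pc3: +8 =114
r29=11101 pc4: +16 =130
r30=11110 pc4: +16 =146
r31=11111 pc5: +32 =178
r32=100000 pc1: +2 =180
r33=100001 pc2: +4 =184
r34=100010 pc2: +4 =188
r35=100011 pc3: +8 =196
r36=100100 pc2: +4 =200
r37=100101 pc3: +8 =208
r38=100110 pc3: +8 =216
r39=100111 pc4: +16 =232
r40=101000 pc2: +4 =236
r41=101001 pc3: +8 =244
r42=101010 pc3: +8 =252
r43=101011 pc4: +16 =268
r44=101100 pc3: +8 =276
r45=101101 pc4: +16 =292
r46=101110 pc4: +16 =308
r47=101111 pc5: +32 =340
r48=110000 pc2: +4 =344
r49=110001 pc3: +8 =352
r50=110010 pc3: +8 =360
r51=110011 pc4: +16 =376
r52=110100 pc3: +8 =384
r53=110101 pc4: +16 =400
r54=110110 pc4: +16 =416
r55=110111 pc5: +32 =448
r56=111000 pc3: +8 =456
r57=111001 pc4: +16 =472
r58=111010 pc4: +16 =488
r59=111011 pc5: +32 =520
r60=111100 pc4: +16 =536
r61=111101 pc5: +32 =568
r62=111110 pc5: +32 =600
r63=111111 pc6: +64 =664
r64=1000000 pc1: +2 =666
r65=1000001 pc2: +4 =670
r66=1000010 pc2: +4 =674
r67=1000011 pc3: +8 =682
r68=1000100 pc2: +4 =686
r69=1000101 pc3: +8 =694
r70=1000110 pc3: +8 =702

Answer: 702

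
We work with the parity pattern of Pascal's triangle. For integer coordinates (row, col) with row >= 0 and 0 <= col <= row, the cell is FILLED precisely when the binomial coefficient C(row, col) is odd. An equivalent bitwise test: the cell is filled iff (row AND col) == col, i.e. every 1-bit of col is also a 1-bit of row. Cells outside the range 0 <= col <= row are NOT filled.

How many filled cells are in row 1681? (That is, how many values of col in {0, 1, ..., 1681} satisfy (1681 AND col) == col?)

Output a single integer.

Answer: 32

Derivation:
1681 in binary = 11010010001
popcount(1681) = number of 1-bits in 11010010001 = 5
A col c satisfies (1681 AND c) == c iff every set bit of c is also set in 1681; each of the 5 set bits of 1681 can independently be on or off in c.
count = 2^5 = 32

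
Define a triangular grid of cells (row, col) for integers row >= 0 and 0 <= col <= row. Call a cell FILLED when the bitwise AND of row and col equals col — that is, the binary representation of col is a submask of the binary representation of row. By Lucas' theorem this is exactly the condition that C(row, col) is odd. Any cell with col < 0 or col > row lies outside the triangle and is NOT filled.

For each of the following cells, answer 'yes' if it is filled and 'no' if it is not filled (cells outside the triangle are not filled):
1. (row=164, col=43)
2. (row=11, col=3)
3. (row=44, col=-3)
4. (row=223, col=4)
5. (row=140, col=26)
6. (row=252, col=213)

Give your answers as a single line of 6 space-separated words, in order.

(164,43): row=0b10100100, col=0b101011, row AND col = 0b100000 = 32; 32 != 43 -> empty
(11,3): row=0b1011, col=0b11, row AND col = 0b11 = 3; 3 == 3 -> filled
(44,-3): col outside [0, 44] -> not filled
(223,4): row=0b11011111, col=0b100, row AND col = 0b100 = 4; 4 == 4 -> filled
(140,26): row=0b10001100, col=0b11010, row AND col = 0b1000 = 8; 8 != 26 -> empty
(252,213): row=0b11111100, col=0b11010101, row AND col = 0b11010100 = 212; 212 != 213 -> empty

Answer: no yes no yes no no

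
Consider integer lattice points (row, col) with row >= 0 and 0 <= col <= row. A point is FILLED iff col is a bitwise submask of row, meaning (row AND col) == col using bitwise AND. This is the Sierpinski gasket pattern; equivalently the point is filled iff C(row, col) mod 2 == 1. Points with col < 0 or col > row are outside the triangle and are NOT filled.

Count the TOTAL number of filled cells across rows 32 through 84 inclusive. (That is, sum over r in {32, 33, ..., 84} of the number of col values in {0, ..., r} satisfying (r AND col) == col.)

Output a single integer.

r32=100000 pc1: +2 =2
r33=100001 pc2: +4 =6
r34=100010 pc2: +4 =10
r35=100011 pc3: +8 =18
r36=100100 pc2: +4 =22
r37=100101 pc3: +8 =30
r38=100110 pc3: +8 =38
r39=100111 pc4: +16 =54
r40=101000 pc2: +4 =58
r41=101001 pc3: +8 =66
r42=101010 pc3: +8 =74
r43=101011 pc4: +16 =90
r44=101100 pc3: +8 =98
r45=101101 pc4: +16 =114
r46=101110 pc4: +16 =130
r47=101111 pc5: +32 =162
r48=110000 pc2: +4 =166
r49=110001 pc3: +8 =174
r50=110010 pc3: +8 =182
r51=110011 pc4: +16 =198
r52=110100 pc3: +8 =206
r53=110101 pc4: +16 =222
r54=110110 pc4: +16 =238
r55=110111 pc5: +32 =270
r56=111000 pc3: +8 =278
r57=111001 pc4: +16 =294
r58=111010 pc4: +16 =310
r59=111011 pc5: +32 =342
r60=111100 pc4: +16 =358
r61=111101 pc5: +32 =390
r62=111110 pc5: +32 =422
r63=111111 pc6: +64 =486
r64=1000000 pc1: +2 =488
r65=1000001 pc2: +4 =492
r66=1000010 pc2: +4 =496
r67=1000011 pc3: +8 =504
r68=1000100 pc2: +4 =508
r69=1000101 pc3: +8 =516
r70=1000110 pc3: +8 =524
r71=1000111 pc4: +16 =540
r72=1001000 pc2: +4 =544
r73=1001001 pc3: +8 =552
r74=1001010 pc3: +8 =560
r75=1001011 pc4: +16 =576
r76=1001100 pc3: +8 =584
r77=1001101 pc4: +16 =600
r78=1001110 pc4: +16 =616
r79=1001111 pc5: +32 =648
r80=1010000 pc2: +4 =652
r81=1010001 pc3: +8 =660
r82=1010010 pc3: +8 =668
r83=1010011 pc4: +16 =684
r84=1010100 pc3: +8 =692

Answer: 692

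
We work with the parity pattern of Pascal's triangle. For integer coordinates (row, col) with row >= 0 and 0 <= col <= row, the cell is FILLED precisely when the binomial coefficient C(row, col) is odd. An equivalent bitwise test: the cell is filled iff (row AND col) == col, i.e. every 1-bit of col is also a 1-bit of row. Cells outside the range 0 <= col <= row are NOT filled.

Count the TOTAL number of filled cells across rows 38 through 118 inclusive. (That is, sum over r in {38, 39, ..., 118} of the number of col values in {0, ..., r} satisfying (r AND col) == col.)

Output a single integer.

Answer: 1418

Derivation:
r38=100110 pc3: +8 =8
r39=100111 pc4: +16 =24
r40=101000 pc2: +4 =28
r41=101001 pc3: +8 =36
r42=101010 pc3: +8 =44
r43=101011 pc4: +16 =60
r44=101100 pc3: +8 =68
r45=101101 pc4: +16 =84
r46=101110 pc4: +16 =100
r47=101111 pc5: +32 =132
r48=110000 pc2: +4 =136
r49=110001 pc3: +8 =144
r50=110010 pc3: +8 =152
r51=110011 pc4: +16 =168
r52=110100 pc3: +8 =176
r53=110101 pc4: +16 =192
r54=110110 pc4: +16 =208
r55=110111 pc5: +32 =240
r56=111000 pc3: +8 =248
r57=111001 pc4: +16 =264
r58=111010 pc4: +16 =280
r59=111011 pc5: +32 =312
r60=111100 pc4: +16 =328
r61=111101 pc5: +32 =360
r62=111110 pc5: +32 =392
r63=111111 pc6: +64 =456
r64=1000000 pc1: +2 =458
r65=1000001 pc2: +4 =462
r66=1000010 pc2: +4 =466
r67=1000011 pc3: +8 =474
r68=1000100 pc2: +4 =478
r69=1000101 pc3: +8 =486
r70=1000110 pc3: +8 =494
r71=1000111 pc4: +16 =510
r72=1001000 pc2: +4 =514
r73=1001001 pc3: +8 =522
r74=1001010 pc3: +8 =530
r75=1001011 pc4: +16 =546
r76=1001100 pc3: +8 =554
r77=1001101 pc4: +16 =570
r78=1001110 pc4: +16 =586
r79=1001111 pc5: +32 =618
r80=1010000 pc2: +4 =622
r81=1010001 pc3: +8 =630
r82=1010010 pc3: +8 =638
r83=1010011 pc4: +16 =654
r84=1010100 pc3: +8 =662
r85=1010101 pc4: +16 =678
r86=1010110 pc4: +16 =694
r87=1010111 pc5: +32 =726
r88=1011000 pc3: +8 =734
r89=1011001 pc4: +16 =750
r90=1011010 pc4: +16 =766
r91=1011011 pc5: +32 =798
r92=1011100 pc4: +16 =814
r93=1011101 pc5: +32 =846
r94=1011110 pc5: +32 =878
r95=1011111 pc6: +64 =942
r96=1100000 pc2: +4 =946
r97=1100001 pc3: +8 =954
r98=1100010 pc3: +8 =962
r99=1100011 pc4: +16 =978
r100=1100100 pc3: +8 =986
r101=1100101 pc4: +16 =1002
r102=1100110 pc4: +16 =1018
r103=1100111 pc5: +32 =1050
r104=1101000 pc3: +8 =1058
r105=1101001 pc4: +16 =1074
r106=1101010 pc4: +16 =1090
r107=1101011 pc5: +32 =1122
r108=1101100 pc4: +16 =1138
r109=1101101 pc5: +32 =1170
r110=1101110 pc5: +32 =1202
r111=1101111 pc6: +64 =1266
r112=1110000 pc3: +8 =1274
r113=1110001 pc4: +16 =1290
r114=1110010 pc4: +16 =1306
r115=1110011 pc5: +32 =1338
r116=1110100 pc4: +16 =1354
r117=1110101 pc5: +32 =1386
r118=1110110 pc5: +32 =1418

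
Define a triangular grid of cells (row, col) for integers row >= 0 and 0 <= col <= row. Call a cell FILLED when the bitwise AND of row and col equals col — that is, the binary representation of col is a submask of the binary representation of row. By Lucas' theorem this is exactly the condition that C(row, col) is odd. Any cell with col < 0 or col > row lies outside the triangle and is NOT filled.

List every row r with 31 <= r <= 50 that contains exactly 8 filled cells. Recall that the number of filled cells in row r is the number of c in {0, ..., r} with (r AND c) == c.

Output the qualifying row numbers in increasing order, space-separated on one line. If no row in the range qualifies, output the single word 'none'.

Answer: 35 37 38 41 42 44 49 50

Derivation:
Row r has 2^popcount(r) filled cells, so we need popcount(r) = log2(8) = 3.
Scan r = 31..50 and keep those with exactly 3 one-bits:
r=31=11111 popcount=5 -> skip
r=32=100000 popcount=1 -> skip
r=33=100001 popcount=2 -> skip
r=34=100010 popcount=2 -> skip
r=35=100011 popcount=3 -> KEEP
r=36=100100 popcount=2 -> skip
r=37=100101 popcount=3 -> KEEP
r=38=100110 popcount=3 -> KEEP
r=39=100111 popcount=4 -> skip
r=40=101000 popcount=2 -> skip
r=41=101001 popcount=3 -> KEEP
r=42=101010 popcount=3 -> KEEP
r=43=101011 popcount=4 -> skip
r=44=101100 popcount=3 -> KEEP
r=45=101101 popcount=4 -> skip
r=46=101110 popcount=4 -> skip
r=47=101111 popcount=5 -> skip
r=48=110000 popcount=2 -> skip
r=49=110001 popcount=3 -> KEEP
r=50=110010 popcount=3 -> KEEP
Kept rows: 35 37 38 41 42 44 49 50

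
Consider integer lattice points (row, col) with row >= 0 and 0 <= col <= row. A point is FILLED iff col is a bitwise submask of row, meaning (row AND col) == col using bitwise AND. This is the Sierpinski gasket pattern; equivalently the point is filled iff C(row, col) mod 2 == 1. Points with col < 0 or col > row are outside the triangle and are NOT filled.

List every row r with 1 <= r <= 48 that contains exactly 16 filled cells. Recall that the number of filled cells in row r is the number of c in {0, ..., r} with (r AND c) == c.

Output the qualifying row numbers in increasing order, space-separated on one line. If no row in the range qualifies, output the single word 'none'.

Row r has 2^popcount(r) filled cells, so we need popcount(r) = log2(16) = 4.
Scan r = 1..48 and keep those with exactly 4 one-bits:
r=1=1 popcount=1 -> skip
r=2=10 popcount=1 -> skip
r=3=11 popcount=2 -> skip
r=4=100 popcount=1 -> skip
r=5=101 popcount=2 -> skip
r=6=110 popcount=2 -> skip
r=7=111 popcount=3 -> skip
r=8=1000 popcount=1 -> skip
r=9=1001 popcount=2 -> skip
r=10=1010 popcount=2 -> skip
r=11=1011 popcount=3 -> skip
r=12=1100 popcount=2 -> skip
r=13=1101 popcount=3 -> skip
r=14=1110 popcount=3 -> skip
r=15=1111 popcount=4 -> KEEP
r=16=10000 popcount=1 -> skip
r=17=10001 popcount=2 -> skip
r=18=10010 popcount=2 -> skip
r=19=10011 popcount=3 -> skip
r=20=10100 popcount=2 -> skip
r=21=10101 popcount=3 -> skip
r=22=10110 popcount=3 -> skip
r=23=10111 popcount=4 -> KEEP
r=24=11000 popcount=2 -> skip
r=25=11001 popcount=3 -> skip
r=26=11010 popcount=3 -> skip
r=27=11011 popcount=4 -> KEEP
r=28=11100 popcount=3 -> skip
r=29=11101 popcount=4 -> KEEP
r=30=11110 popcount=4 -> KEEP
r=31=11111 popcount=5 -> skip
r=32=100000 popcount=1 -> skip
r=33=100001 popcount=2 -> skip
r=34=100010 popcount=2 -> skip
r=35=100011 popcount=3 -> skip
r=36=100100 popcount=2 -> skip
r=37=100101 popcount=3 -> skip
r=38=100110 popcount=3 -> skip
r=39=100111 popcount=4 -> KEEP
r=40=101000 popcount=2 -> skip
r=41=101001 popcount=3 -> skip
r=42=101010 popcount=3 -> skip
r=43=101011 popcount=4 -> KEEP
r=44=101100 popcount=3 -> skip
r=45=101101 popcount=4 -> KEEP
r=46=101110 popcount=4 -> KEEP
r=47=101111 popcount=5 -> skip
r=48=110000 popcount=2 -> skip
Kept rows: 15 23 27 29 30 39 43 45 46

Answer: 15 23 27 29 30 39 43 45 46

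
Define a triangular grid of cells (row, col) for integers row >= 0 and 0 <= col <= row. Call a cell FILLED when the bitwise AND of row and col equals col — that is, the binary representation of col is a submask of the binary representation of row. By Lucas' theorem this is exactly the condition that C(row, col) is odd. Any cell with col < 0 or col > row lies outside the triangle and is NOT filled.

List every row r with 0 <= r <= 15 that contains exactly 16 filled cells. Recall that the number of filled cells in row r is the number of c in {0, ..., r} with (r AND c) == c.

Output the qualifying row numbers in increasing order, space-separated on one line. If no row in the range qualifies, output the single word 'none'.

Answer: 15

Derivation:
Row r has 2^popcount(r) filled cells, so we need popcount(r) = log2(16) = 4.
Scan r = 0..15 and keep those with exactly 4 one-bits:
r=0=0 popcount=0 -> skip
r=1=1 popcount=1 -> skip
r=2=10 popcount=1 -> skip
r=3=11 popcount=2 -> skip
r=4=100 popcount=1 -> skip
r=5=101 popcount=2 -> skip
r=6=110 popcount=2 -> skip
r=7=111 popcount=3 -> skip
r=8=1000 popcount=1 -> skip
r=9=1001 popcount=2 -> skip
r=10=1010 popcount=2 -> skip
r=11=1011 popcount=3 -> skip
r=12=1100 popcount=2 -> skip
r=13=1101 popcount=3 -> skip
r=14=1110 popcount=3 -> skip
r=15=1111 popcount=4 -> KEEP
Kept rows: 15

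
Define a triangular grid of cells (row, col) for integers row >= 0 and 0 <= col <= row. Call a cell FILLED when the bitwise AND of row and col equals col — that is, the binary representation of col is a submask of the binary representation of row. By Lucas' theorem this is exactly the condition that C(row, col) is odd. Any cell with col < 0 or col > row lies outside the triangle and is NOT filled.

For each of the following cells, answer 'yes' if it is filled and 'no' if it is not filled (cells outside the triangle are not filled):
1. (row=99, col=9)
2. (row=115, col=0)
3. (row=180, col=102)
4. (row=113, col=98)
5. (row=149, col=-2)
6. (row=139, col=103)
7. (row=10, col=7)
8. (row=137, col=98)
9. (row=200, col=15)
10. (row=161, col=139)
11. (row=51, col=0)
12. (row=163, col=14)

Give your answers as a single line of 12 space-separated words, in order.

(99,9): row=0b1100011, col=0b1001, row AND col = 0b1 = 1; 1 != 9 -> empty
(115,0): row=0b1110011, col=0b0, row AND col = 0b0 = 0; 0 == 0 -> filled
(180,102): row=0b10110100, col=0b1100110, row AND col = 0b100100 = 36; 36 != 102 -> empty
(113,98): row=0b1110001, col=0b1100010, row AND col = 0b1100000 = 96; 96 != 98 -> empty
(149,-2): col outside [0, 149] -> not filled
(139,103): row=0b10001011, col=0b1100111, row AND col = 0b11 = 3; 3 != 103 -> empty
(10,7): row=0b1010, col=0b111, row AND col = 0b10 = 2; 2 != 7 -> empty
(137,98): row=0b10001001, col=0b1100010, row AND col = 0b0 = 0; 0 != 98 -> empty
(200,15): row=0b11001000, col=0b1111, row AND col = 0b1000 = 8; 8 != 15 -> empty
(161,139): row=0b10100001, col=0b10001011, row AND col = 0b10000001 = 129; 129 != 139 -> empty
(51,0): row=0b110011, col=0b0, row AND col = 0b0 = 0; 0 == 0 -> filled
(163,14): row=0b10100011, col=0b1110, row AND col = 0b10 = 2; 2 != 14 -> empty

Answer: no yes no no no no no no no no yes no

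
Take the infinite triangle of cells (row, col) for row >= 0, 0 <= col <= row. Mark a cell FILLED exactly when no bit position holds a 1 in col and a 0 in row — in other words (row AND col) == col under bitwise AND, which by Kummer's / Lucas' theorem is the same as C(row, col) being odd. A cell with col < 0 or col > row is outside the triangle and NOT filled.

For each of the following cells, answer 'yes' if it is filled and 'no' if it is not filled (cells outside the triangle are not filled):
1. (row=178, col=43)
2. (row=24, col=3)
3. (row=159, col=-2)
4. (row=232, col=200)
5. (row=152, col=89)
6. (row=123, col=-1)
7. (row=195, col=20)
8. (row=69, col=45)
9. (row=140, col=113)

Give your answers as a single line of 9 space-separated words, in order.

(178,43): row=0b10110010, col=0b101011, row AND col = 0b100010 = 34; 34 != 43 -> empty
(24,3): row=0b11000, col=0b11, row AND col = 0b0 = 0; 0 != 3 -> empty
(159,-2): col outside [0, 159] -> not filled
(232,200): row=0b11101000, col=0b11001000, row AND col = 0b11001000 = 200; 200 == 200 -> filled
(152,89): row=0b10011000, col=0b1011001, row AND col = 0b11000 = 24; 24 != 89 -> empty
(123,-1): col outside [0, 123] -> not filled
(195,20): row=0b11000011, col=0b10100, row AND col = 0b0 = 0; 0 != 20 -> empty
(69,45): row=0b1000101, col=0b101101, row AND col = 0b101 = 5; 5 != 45 -> empty
(140,113): row=0b10001100, col=0b1110001, row AND col = 0b0 = 0; 0 != 113 -> empty

Answer: no no no yes no no no no no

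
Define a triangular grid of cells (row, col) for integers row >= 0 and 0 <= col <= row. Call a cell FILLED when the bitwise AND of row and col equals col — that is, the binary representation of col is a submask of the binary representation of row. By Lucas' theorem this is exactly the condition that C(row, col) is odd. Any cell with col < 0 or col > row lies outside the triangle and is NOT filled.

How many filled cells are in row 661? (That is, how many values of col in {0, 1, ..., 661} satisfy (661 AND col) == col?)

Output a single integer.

Answer: 32

Derivation:
661 in binary = 1010010101
popcount(661) = number of 1-bits in 1010010101 = 5
A col c satisfies (661 AND c) == c iff every set bit of c is also set in 661; each of the 5 set bits of 661 can independently be on or off in c.
count = 2^5 = 32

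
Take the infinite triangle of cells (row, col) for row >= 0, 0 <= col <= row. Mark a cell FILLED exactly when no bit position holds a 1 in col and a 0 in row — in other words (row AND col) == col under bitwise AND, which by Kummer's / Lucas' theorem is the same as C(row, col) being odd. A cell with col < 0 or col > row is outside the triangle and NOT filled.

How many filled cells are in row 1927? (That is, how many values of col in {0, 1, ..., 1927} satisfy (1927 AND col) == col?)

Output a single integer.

Answer: 128

Derivation:
1927 in binary = 11110000111
popcount(1927) = number of 1-bits in 11110000111 = 7
A col c satisfies (1927 AND c) == c iff every set bit of c is also set in 1927; each of the 7 set bits of 1927 can independently be on or off in c.
count = 2^7 = 128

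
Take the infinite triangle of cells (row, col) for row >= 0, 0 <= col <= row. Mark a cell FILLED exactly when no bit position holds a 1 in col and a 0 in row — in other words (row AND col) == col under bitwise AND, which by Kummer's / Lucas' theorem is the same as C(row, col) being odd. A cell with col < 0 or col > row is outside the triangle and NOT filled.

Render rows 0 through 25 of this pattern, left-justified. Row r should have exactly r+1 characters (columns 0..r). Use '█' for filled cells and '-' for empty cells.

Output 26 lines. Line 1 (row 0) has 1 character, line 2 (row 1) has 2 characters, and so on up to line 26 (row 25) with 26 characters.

r0=0: █
r1=1: ██
r2=10: █-█
r3=11: ████
r4=100: █---█
r5=101: ██--██
r6=110: █-█-█-█
r7=111: ████████
r8=1000: █-------█
r9=1001: ██------██
r10=1010: █-█-----█-█
r11=1011: ████----████
r12=1100: █---█---█---█
r13=1101: ██--██--██--██
r14=1110: █-█-█-█-█-█-█-█
r15=1111: ████████████████
r16=10000: █---------------█
r17=10001: ██--------------██
r18=10010: █-█-------------█-█
r19=10011: ████------------████
r20=10100: █---█-----------█---█
r21=10101: ██--██----------██--██
r22=10110: █-█-█-█---------█-█-█-█
r23=10111: ████████--------████████
r24=11000: █-------█-------█-------█
r25=11001: ██------██------██------██

Answer: █
██
█-█
████
█---█
██--██
█-█-█-█
████████
█-------█
██------██
█-█-----█-█
████----████
█---█---█---█
██--██--██--██
█-█-█-█-█-█-█-█
████████████████
█---------------█
██--------------██
█-█-------------█-█
████------------████
█---█-----------█---█
██--██----------██--██
█-█-█-█---------█-█-█-█
████████--------████████
█-------█-------█-------█
██------██------██------██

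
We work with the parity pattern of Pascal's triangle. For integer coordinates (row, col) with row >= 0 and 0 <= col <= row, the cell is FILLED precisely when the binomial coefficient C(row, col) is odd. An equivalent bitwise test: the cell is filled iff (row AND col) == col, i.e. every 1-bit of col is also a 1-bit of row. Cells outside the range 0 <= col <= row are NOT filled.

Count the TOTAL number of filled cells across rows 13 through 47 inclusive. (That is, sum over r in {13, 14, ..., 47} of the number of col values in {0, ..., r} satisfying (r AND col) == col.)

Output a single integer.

r13=1101 pc3: +8 =8
r14=1110 pc3: +8 =16
r15=1111 pc4: +16 =32
r16=10000 pc1: +2 =34
r17=10001 pc2: +4 =38
r18=10010 pc2: +4 =42
r19=10011 pc3: +8 =50
r20=10100 pc2: +4 =54
r21=10101 pc3: +8 =62
r22=10110 pc3: +8 =70
r23=10111 pc4: +16 =86
r24=11000 pc2: +4 =90
r25=11001 pc3: +8 =98
r26=11010 pc3: +8 =106
r27=11011 pc4: +16 =122
r28=11100 pc3: +8 =130
r29=11101 pc4: +16 =146
r30=11110 pc4: +16 =162
r31=11111 pc5: +32 =194
r32=100000 pc1: +2 =196
r33=100001 pc2: +4 =200
r34=100010 pc2: +4 =204
r35=100011 pc3: +8 =212
r36=100100 pc2: +4 =216
r37=100101 pc3: +8 =224
r38=100110 pc3: +8 =232
r39=100111 pc4: +16 =248
r40=101000 pc2: +4 =252
r41=101001 pc3: +8 =260
r42=101010 pc3: +8 =268
r43=101011 pc4: +16 =284
r44=101100 pc3: +8 =292
r45=101101 pc4: +16 =308
r46=101110 pc4: +16 =324
r47=101111 pc5: +32 =356

Answer: 356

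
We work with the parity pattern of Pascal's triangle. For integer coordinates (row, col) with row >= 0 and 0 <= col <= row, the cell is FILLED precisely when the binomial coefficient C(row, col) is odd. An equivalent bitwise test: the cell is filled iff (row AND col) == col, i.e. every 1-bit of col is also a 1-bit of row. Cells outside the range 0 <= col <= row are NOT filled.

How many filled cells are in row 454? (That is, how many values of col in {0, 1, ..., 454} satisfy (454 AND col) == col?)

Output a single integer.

Answer: 32

Derivation:
454 in binary = 111000110
popcount(454) = number of 1-bits in 111000110 = 5
A col c satisfies (454 AND c) == c iff every set bit of c is also set in 454; each of the 5 set bits of 454 can independently be on or off in c.
count = 2^5 = 32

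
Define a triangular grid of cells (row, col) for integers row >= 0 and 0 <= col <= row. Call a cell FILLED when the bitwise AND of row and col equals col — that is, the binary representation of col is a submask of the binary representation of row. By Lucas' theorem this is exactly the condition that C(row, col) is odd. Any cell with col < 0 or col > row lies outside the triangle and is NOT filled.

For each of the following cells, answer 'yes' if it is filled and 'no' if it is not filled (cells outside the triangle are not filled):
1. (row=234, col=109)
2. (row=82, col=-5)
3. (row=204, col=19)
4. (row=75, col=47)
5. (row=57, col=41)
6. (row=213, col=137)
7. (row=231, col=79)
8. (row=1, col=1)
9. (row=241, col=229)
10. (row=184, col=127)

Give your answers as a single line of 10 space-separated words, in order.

(234,109): row=0b11101010, col=0b1101101, row AND col = 0b1101000 = 104; 104 != 109 -> empty
(82,-5): col outside [0, 82] -> not filled
(204,19): row=0b11001100, col=0b10011, row AND col = 0b0 = 0; 0 != 19 -> empty
(75,47): row=0b1001011, col=0b101111, row AND col = 0b1011 = 11; 11 != 47 -> empty
(57,41): row=0b111001, col=0b101001, row AND col = 0b101001 = 41; 41 == 41 -> filled
(213,137): row=0b11010101, col=0b10001001, row AND col = 0b10000001 = 129; 129 != 137 -> empty
(231,79): row=0b11100111, col=0b1001111, row AND col = 0b1000111 = 71; 71 != 79 -> empty
(1,1): row=0b1, col=0b1, row AND col = 0b1 = 1; 1 == 1 -> filled
(241,229): row=0b11110001, col=0b11100101, row AND col = 0b11100001 = 225; 225 != 229 -> empty
(184,127): row=0b10111000, col=0b1111111, row AND col = 0b111000 = 56; 56 != 127 -> empty

Answer: no no no no yes no no yes no no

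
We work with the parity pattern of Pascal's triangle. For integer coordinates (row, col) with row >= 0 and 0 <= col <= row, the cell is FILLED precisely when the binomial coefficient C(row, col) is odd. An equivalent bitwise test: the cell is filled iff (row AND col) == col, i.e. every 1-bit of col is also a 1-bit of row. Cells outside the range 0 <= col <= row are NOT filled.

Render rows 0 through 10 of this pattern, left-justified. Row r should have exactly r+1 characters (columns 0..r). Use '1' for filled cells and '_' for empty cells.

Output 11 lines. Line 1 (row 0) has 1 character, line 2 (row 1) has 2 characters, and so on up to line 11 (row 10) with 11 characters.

r0=0: 1
r1=1: 11
r2=10: 1_1
r3=11: 1111
r4=100: 1___1
r5=101: 11__11
r6=110: 1_1_1_1
r7=111: 11111111
r8=1000: 1_______1
r9=1001: 11______11
r10=1010: 1_1_____1_1

Answer: 1
11
1_1
1111
1___1
11__11
1_1_1_1
11111111
1_______1
11______11
1_1_____1_1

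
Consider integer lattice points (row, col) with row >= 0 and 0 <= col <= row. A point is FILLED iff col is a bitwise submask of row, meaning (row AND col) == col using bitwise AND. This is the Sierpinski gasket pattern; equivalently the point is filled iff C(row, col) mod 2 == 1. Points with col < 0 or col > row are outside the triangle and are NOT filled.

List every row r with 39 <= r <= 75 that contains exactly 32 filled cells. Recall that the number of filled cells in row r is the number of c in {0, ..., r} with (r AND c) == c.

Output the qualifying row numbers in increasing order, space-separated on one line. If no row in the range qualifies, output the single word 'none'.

Answer: 47 55 59 61 62

Derivation:
Row r has 2^popcount(r) filled cells, so we need popcount(r) = log2(32) = 5.
Scan r = 39..75 and keep those with exactly 5 one-bits:
r=39=100111 popcount=4 -> skip
r=40=101000 popcount=2 -> skip
r=41=101001 popcount=3 -> skip
r=42=101010 popcount=3 -> skip
r=43=101011 popcount=4 -> skip
r=44=101100 popcount=3 -> skip
r=45=101101 popcount=4 -> skip
r=46=101110 popcount=4 -> skip
r=47=101111 popcount=5 -> KEEP
r=48=110000 popcount=2 -> skip
r=49=110001 popcount=3 -> skip
r=50=110010 popcount=3 -> skip
r=51=110011 popcount=4 -> skip
r=52=110100 popcount=3 -> skip
r=53=110101 popcount=4 -> skip
r=54=110110 popcount=4 -> skip
r=55=110111 popcount=5 -> KEEP
r=56=111000 popcount=3 -> skip
r=57=111001 popcount=4 -> skip
r=58=111010 popcount=4 -> skip
r=59=111011 popcount=5 -> KEEP
r=60=111100 popcount=4 -> skip
r=61=111101 popcount=5 -> KEEP
r=62=111110 popcount=5 -> KEEP
r=63=111111 popcount=6 -> skip
r=64=1000000 popcount=1 -> skip
r=65=1000001 popcount=2 -> skip
r=66=1000010 popcount=2 -> skip
r=67=1000011 popcount=3 -> skip
r=68=1000100 popcount=2 -> skip
r=69=1000101 popcount=3 -> skip
r=70=1000110 popcount=3 -> skip
r=71=1000111 popcount=4 -> skip
r=72=1001000 popcount=2 -> skip
r=73=1001001 popcount=3 -> skip
r=74=1001010 popcount=3 -> skip
r=75=1001011 popcount=4 -> skip
Kept rows: 47 55 59 61 62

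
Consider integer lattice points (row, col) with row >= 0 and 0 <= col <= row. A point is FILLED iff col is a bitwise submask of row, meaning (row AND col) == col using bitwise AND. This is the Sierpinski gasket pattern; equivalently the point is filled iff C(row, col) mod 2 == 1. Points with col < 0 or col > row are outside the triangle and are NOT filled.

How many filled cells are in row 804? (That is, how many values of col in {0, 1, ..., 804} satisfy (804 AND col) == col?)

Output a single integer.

804 in binary = 1100100100
popcount(804) = number of 1-bits in 1100100100 = 4
A col c satisfies (804 AND c) == c iff every set bit of c is also set in 804; each of the 4 set bits of 804 can independently be on or off in c.
count = 2^4 = 16

Answer: 16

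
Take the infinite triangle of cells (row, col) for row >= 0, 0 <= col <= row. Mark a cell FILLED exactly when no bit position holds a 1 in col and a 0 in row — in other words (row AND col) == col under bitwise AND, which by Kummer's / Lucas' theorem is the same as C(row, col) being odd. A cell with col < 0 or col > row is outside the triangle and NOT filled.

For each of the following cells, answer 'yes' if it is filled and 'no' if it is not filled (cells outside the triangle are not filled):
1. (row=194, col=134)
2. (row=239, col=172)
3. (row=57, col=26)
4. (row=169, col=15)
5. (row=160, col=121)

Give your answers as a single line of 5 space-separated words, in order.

(194,134): row=0b11000010, col=0b10000110, row AND col = 0b10000010 = 130; 130 != 134 -> empty
(239,172): row=0b11101111, col=0b10101100, row AND col = 0b10101100 = 172; 172 == 172 -> filled
(57,26): row=0b111001, col=0b11010, row AND col = 0b11000 = 24; 24 != 26 -> empty
(169,15): row=0b10101001, col=0b1111, row AND col = 0b1001 = 9; 9 != 15 -> empty
(160,121): row=0b10100000, col=0b1111001, row AND col = 0b100000 = 32; 32 != 121 -> empty

Answer: no yes no no no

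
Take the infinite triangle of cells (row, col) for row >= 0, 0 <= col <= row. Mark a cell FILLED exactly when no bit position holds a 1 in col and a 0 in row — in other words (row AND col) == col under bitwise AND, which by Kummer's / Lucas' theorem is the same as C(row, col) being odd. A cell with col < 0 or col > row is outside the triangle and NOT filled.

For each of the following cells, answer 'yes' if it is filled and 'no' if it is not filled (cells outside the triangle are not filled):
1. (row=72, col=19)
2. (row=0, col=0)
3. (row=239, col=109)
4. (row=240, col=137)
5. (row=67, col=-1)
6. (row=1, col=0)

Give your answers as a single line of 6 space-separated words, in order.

(72,19): row=0b1001000, col=0b10011, row AND col = 0b0 = 0; 0 != 19 -> empty
(0,0): row=0b0, col=0b0, row AND col = 0b0 = 0; 0 == 0 -> filled
(239,109): row=0b11101111, col=0b1101101, row AND col = 0b1101101 = 109; 109 == 109 -> filled
(240,137): row=0b11110000, col=0b10001001, row AND col = 0b10000000 = 128; 128 != 137 -> empty
(67,-1): col outside [0, 67] -> not filled
(1,0): row=0b1, col=0b0, row AND col = 0b0 = 0; 0 == 0 -> filled

Answer: no yes yes no no yes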